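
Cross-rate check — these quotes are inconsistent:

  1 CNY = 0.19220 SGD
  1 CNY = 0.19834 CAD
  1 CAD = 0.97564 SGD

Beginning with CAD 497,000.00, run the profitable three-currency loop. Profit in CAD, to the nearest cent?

Profitable loop is CAD → SGD → CNY → CAD:
CAD 497,000.00 × 0.97564 = SGD 484,893.08
SGD 484,893.08 ÷ 0.19220 = CNY 2,522,856.82
CNY 2,522,856.82 × 0.19834 = CAD 500,383.42
Profit = CAD 500,383.42 − CAD 497,000.00

Profit: CAD 3,383.42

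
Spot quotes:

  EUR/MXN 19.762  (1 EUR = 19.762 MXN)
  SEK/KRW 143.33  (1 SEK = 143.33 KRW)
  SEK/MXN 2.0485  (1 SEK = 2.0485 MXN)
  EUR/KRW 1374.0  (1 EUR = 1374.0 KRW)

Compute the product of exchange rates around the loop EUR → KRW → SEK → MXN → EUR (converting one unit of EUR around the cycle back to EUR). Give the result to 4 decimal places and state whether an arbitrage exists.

Around EUR → KRW → SEK → MXN → EUR: 1 × 1374.0 ÷ 143.33 × 2.0485 ÷ 19.762 = 0.993699
Product < 1; profitable direction is EUR → MXN → SEK → KRW → EUR.

0.9937 (arbitrage exists)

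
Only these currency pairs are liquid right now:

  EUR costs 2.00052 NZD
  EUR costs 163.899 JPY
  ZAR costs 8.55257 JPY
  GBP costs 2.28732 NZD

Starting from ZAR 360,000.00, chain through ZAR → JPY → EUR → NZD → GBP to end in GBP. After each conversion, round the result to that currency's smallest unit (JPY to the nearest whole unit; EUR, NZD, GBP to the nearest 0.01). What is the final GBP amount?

GBP 16,430.04

ZAR 360,000.00 × 8.55257 = JPY 3,078,925
JPY 3,078,925 ÷ 163.899 = EUR 18,785.50
EUR 18,785.50 × 2.00052 = NZD 37,580.77
NZD 37,580.77 ÷ 2.28732 = GBP 16,430.04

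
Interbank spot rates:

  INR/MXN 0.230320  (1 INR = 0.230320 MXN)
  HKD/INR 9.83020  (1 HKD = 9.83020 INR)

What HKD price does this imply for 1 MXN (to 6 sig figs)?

MXN/HKD = 0.441678

1 MXN ÷ 0.230320 = 4.34179 INR
4.34179 INR ÷ 9.83020 = 0.441678 HKD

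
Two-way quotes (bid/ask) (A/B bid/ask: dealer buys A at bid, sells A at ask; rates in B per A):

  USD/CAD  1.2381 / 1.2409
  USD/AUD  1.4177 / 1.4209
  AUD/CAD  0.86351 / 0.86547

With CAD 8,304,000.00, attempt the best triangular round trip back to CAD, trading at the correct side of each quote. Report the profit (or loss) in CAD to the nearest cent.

Net profit: CAD 56,409.14

Best loop CAD → AUD → USD → CAD:
CAD 8,304,000.00 ÷ 0.86547 (buy AUD at ask) = AUD 9,594,786.65
AUD 9,594,786.65 ÷ 1.4209 (buy USD at ask) = USD 6,752,612.18
USD 6,752,612.18 × 1.2381 (sell USD at bid) = CAD 8,360,409.14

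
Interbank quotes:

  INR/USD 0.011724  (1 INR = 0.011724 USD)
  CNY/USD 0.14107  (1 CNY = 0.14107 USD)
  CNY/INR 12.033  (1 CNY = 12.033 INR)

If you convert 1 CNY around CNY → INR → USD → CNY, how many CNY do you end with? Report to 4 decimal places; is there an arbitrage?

1.0000 (no arbitrage)

Around CNY → INR → USD → CNY: 1 × 12.033 × 0.011724 ÷ 0.14107 = 1.000035
Product ≈ 1 (deviation 0.003%, within rounding noise).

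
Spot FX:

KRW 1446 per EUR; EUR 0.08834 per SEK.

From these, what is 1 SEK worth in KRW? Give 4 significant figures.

1 SEK × 0.08834 = 0.08834 EUR
0.08834 EUR × 1446 = 127.74 KRW

SEK/KRW = 127.7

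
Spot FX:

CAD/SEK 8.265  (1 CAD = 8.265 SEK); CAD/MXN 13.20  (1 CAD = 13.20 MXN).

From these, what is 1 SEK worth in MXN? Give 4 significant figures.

SEK/MXN = 1.597

1 SEK ÷ 8.265 = 0.120992 CAD
0.120992 CAD × 13.20 = 1.5971 MXN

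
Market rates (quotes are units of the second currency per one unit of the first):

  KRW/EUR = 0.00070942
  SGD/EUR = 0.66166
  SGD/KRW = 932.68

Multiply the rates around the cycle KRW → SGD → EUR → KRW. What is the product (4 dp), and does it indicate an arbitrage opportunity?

Around KRW → SGD → EUR → KRW: 1 ÷ 932.68 × 0.66166 ÷ 0.00070942 = 0.999997
Product ≈ 1 (deviation 0.000%, within rounding noise).

1.0000 (no arbitrage)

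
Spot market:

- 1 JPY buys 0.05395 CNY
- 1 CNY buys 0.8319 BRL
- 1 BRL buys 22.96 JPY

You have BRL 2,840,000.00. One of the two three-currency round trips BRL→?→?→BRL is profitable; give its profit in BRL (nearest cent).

Profitable loop is BRL → JPY → CNY → BRL:
BRL 2,840,000.00 × 22.96 = JPY 65,206,400
JPY 65,206,400 × 0.05395 = CNY 3,517,885.28
CNY 3,517,885.28 × 0.8319 = BRL 2,926,528.76
Profit = BRL 2,926,528.76 − BRL 2,840,000.00

Profit: BRL 86,528.76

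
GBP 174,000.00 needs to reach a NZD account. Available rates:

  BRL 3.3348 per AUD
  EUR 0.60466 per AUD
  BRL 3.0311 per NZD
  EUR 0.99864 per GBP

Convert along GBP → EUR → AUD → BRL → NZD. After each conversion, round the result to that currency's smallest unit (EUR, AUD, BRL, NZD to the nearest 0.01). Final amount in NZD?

NZD 316,166.96

GBP 174,000.00 × 0.99864 = EUR 173,763.36
EUR 173,763.36 ÷ 0.60466 = AUD 287,373.66
AUD 287,373.66 × 3.3348 = BRL 958,333.68
BRL 958,333.68 ÷ 3.0311 = NZD 316,166.96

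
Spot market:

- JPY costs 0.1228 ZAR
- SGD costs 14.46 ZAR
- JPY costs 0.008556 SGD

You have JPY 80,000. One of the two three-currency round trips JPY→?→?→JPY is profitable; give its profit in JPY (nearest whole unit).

Profit: JPY 599

Profitable loop is JPY → SGD → ZAR → JPY:
JPY 80,000 × 0.008556 = SGD 684.48
SGD 684.48 × 14.46 = ZAR 9,897.58
ZAR 9,897.58 ÷ 0.1228 = JPY 80,599
Profit = JPY 80,599 − JPY 80,000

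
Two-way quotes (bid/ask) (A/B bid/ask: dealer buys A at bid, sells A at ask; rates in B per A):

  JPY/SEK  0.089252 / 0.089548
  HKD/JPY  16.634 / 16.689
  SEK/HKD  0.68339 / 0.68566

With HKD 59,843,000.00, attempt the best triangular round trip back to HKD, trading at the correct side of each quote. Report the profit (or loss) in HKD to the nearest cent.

Best loop HKD → JPY → SEK → HKD:
HKD 59,843,000.00 × 16.634 (sell HKD at bid) = JPY 995,428,462
JPY 995,428,462 × 0.089252 (sell JPY at bid) = SEK 88,843,981.09
SEK 88,843,981.09 × 0.68339 (sell SEK at bid) = HKD 60,715,088.24

Net profit: HKD 872,088.24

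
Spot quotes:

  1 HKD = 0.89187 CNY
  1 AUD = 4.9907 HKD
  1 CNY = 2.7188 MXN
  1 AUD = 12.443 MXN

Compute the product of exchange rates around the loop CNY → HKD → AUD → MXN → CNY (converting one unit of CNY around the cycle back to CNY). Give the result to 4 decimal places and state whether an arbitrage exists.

Around CNY → HKD → AUD → MXN → CNY: 1 ÷ 0.89187 ÷ 4.9907 × 12.443 ÷ 2.7188 = 1.028217
Product > 1; profitable direction is CNY → HKD → AUD → MXN → CNY.

1.0282 (arbitrage exists)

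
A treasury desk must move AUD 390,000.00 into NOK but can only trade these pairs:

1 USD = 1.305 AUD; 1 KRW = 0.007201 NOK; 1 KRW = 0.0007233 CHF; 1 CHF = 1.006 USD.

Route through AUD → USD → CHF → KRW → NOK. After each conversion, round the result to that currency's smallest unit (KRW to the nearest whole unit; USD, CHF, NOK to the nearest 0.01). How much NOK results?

AUD 390,000.00 ÷ 1.305 = USD 298,850.57
USD 298,850.57 ÷ 1.006 = CHF 297,068.16
CHF 297,068.16 ÷ 0.0007233 = KRW 410,712,236
KRW 410,712,236 × 0.007201 = NOK 2,957,538.81

NOK 2,957,538.81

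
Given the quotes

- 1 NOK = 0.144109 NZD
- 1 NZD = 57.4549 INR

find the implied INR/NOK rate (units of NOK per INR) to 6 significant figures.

1 INR ÷ 57.4549 = 0.017405 NZD
0.017405 NZD ÷ 0.144109 = 0.120776 NOK

INR/NOK = 0.120776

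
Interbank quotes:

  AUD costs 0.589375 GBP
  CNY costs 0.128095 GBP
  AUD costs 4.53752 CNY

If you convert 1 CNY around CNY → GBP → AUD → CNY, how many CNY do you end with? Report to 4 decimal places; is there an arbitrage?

Around CNY → GBP → AUD → CNY: 1 × 0.128095 ÷ 0.589375 × 4.53752 = 0.986186
Product < 1; profitable direction is CNY → AUD → GBP → CNY.

0.9862 (arbitrage exists)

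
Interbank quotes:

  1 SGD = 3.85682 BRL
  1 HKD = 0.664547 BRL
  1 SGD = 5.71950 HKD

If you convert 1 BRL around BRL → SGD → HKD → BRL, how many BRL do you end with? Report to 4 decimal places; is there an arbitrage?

Around BRL → SGD → HKD → BRL: 1 ÷ 3.85682 × 5.71950 × 0.664547 = 0.985495
Product < 1; profitable direction is BRL → HKD → SGD → BRL.

0.9855 (arbitrage exists)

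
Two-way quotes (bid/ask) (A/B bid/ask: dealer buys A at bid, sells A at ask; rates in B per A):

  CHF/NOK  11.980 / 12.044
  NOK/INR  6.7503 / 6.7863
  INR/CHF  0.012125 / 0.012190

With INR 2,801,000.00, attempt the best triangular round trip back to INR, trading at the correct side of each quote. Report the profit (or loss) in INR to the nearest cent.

Net profit: INR 10,289.70

Best loop INR → NOK → CHF → INR:
INR 2,801,000.00 ÷ 6.7863 (buy NOK at ask) = NOK 412,743.32
NOK 412,743.32 ÷ 12.044 (buy CHF at ask) = CHF 34,269.62
CHF 34,269.62 ÷ 0.012190 (buy INR at ask) = INR 2,811,289.70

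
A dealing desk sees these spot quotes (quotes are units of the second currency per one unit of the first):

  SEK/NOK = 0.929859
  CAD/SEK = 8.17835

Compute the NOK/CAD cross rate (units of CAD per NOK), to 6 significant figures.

1 NOK ÷ 0.929859 = 1.07543 SEK
1.07543 SEK ÷ 8.17835 = 0.131497 CAD

NOK/CAD = 0.131497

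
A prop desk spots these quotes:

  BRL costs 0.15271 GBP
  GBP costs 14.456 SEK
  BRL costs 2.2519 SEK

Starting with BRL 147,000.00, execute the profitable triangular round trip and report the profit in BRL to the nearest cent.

Profit: BRL 2,951.50

Profitable loop is BRL → SEK → GBP → BRL:
BRL 147,000.00 × 2.2519 = SEK 331,029.30
SEK 331,029.30 ÷ 14.456 = GBP 22,899.09
GBP 22,899.09 ÷ 0.15271 = BRL 149,951.50
Profit = BRL 149,951.50 − BRL 147,000.00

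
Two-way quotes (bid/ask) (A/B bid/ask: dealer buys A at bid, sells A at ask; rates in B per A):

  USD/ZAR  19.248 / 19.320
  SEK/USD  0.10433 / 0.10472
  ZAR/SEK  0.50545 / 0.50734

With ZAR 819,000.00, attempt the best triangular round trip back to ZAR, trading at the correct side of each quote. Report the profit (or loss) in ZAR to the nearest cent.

Best loop ZAR → SEK → USD → ZAR:
ZAR 819,000.00 × 0.50545 (sell ZAR at bid) = SEK 413,963.55
SEK 413,963.55 × 0.10433 (sell SEK at bid) = USD 43,188.82
USD 43,188.82 × 19.248 (sell USD at bid) = ZAR 831,298.35

Net profit: ZAR 12,298.35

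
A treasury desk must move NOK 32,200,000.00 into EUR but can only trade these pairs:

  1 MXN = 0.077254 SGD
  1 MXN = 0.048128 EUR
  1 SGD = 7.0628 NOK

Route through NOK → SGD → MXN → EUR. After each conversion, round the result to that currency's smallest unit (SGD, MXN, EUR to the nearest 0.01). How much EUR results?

EUR 2,840,244.99

NOK 32,200,000.00 ÷ 7.0628 = SGD 4,559,098.37
SGD 4,559,098.37 ÷ 0.077254 = MXN 59,014,398.87
MXN 59,014,398.87 × 0.048128 = EUR 2,840,244.99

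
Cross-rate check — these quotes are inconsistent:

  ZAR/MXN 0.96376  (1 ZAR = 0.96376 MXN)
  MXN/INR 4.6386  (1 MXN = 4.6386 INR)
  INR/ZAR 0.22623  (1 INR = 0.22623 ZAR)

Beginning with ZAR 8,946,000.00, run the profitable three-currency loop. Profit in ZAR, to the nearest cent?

Profitable loop is ZAR → MXN → INR → ZAR:
ZAR 8,946,000.00 × 0.96376 = MXN 8,621,796.96
MXN 8,621,796.96 × 4.6386 = INR 39,993,067.38
INR 39,993,067.38 × 0.22623 = ZAR 9,047,631.63
Profit = ZAR 9,047,631.63 − ZAR 8,946,000.00

Profit: ZAR 101,631.63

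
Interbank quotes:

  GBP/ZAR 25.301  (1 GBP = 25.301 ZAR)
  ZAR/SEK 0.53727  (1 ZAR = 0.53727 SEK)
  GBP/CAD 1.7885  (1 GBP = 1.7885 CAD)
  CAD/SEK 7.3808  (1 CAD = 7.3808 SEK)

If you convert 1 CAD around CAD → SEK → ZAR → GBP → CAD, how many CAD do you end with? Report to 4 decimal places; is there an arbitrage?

0.9711 (arbitrage exists)

Around CAD → SEK → ZAR → GBP → CAD: 1 × 7.3808 ÷ 0.53727 ÷ 25.301 × 1.7885 = 0.971096
Product < 1; profitable direction is CAD → GBP → ZAR → SEK → CAD.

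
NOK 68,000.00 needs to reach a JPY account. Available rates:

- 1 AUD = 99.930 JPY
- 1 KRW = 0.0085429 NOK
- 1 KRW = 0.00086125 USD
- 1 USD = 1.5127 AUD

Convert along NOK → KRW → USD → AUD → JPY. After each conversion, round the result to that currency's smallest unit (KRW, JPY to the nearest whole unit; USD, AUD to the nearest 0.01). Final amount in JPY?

JPY 1,036,290

NOK 68,000.00 ÷ 0.0085429 = KRW 7,959,826
KRW 7,959,826 × 0.00086125 = USD 6,855.40
USD 6,855.40 × 1.5127 = AUD 10,370.16
AUD 10,370.16 × 99.930 = JPY 1,036,290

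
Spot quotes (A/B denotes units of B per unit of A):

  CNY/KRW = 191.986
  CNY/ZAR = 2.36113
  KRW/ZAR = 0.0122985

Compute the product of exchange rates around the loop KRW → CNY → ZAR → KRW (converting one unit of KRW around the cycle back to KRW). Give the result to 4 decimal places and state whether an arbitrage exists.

1.0000 (no arbitrage)

Around KRW → CNY → ZAR → KRW: 1 ÷ 191.986 × 2.36113 ÷ 0.0122985 = 0.999996
Product ≈ 1 (deviation 0.000%, within rounding noise).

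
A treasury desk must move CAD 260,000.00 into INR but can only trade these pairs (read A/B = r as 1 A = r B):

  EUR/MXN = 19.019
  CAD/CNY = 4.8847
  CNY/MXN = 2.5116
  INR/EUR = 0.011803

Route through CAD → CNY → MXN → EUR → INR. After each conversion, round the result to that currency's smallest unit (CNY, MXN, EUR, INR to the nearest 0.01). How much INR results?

INR 14,209,592.48

CAD 260,000.00 × 4.8847 = CNY 1,270,022.00
CNY 1,270,022.00 × 2.5116 = MXN 3,189,787.26
MXN 3,189,787.26 ÷ 19.019 = EUR 167,715.82
EUR 167,715.82 ÷ 0.011803 = INR 14,209,592.48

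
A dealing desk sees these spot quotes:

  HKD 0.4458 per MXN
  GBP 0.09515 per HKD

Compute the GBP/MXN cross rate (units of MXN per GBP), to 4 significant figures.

GBP/MXN = 23.57

1 GBP ÷ 0.09515 = 10.5097 HKD
10.5097 HKD ÷ 0.4458 = 23.575 MXN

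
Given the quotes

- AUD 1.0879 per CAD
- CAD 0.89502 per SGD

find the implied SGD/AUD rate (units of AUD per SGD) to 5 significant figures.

SGD/AUD = 0.97369

1 SGD × 0.89502 = 0.89502 CAD
0.89502 CAD × 1.0879 = 0.973692 AUD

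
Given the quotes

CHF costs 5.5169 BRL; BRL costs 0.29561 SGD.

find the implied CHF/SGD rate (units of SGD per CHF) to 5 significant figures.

CHF/SGD = 1.6309

1 CHF × 5.5169 = 5.5169 BRL
5.5169 BRL × 0.29561 = 1.63085 SGD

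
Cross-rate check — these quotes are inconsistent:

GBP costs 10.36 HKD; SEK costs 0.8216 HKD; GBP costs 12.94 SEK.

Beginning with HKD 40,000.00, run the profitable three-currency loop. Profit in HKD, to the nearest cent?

Profit: HKD 1,048.28

Profitable loop is HKD → GBP → SEK → HKD:
HKD 40,000.00 ÷ 10.36 = GBP 3,861.00
GBP 3,861.00 × 12.94 = SEK 49,961.39
SEK 49,961.39 × 0.8216 = HKD 41,048.28
Profit = HKD 41,048.28 − HKD 40,000.00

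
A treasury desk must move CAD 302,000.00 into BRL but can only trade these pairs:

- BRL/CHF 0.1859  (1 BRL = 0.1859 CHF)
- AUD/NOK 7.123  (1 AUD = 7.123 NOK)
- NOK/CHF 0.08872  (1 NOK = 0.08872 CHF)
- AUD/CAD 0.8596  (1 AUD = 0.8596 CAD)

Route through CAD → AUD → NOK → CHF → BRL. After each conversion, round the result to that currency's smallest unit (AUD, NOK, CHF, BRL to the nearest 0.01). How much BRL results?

BRL 1,194,306.02

CAD 302,000.00 ÷ 0.8596 = AUD 351,326.20
AUD 351,326.20 × 7.123 = NOK 2,502,496.52
NOK 2,502,496.52 × 0.08872 = CHF 222,021.49
CHF 222,021.49 ÷ 0.1859 = BRL 1,194,306.02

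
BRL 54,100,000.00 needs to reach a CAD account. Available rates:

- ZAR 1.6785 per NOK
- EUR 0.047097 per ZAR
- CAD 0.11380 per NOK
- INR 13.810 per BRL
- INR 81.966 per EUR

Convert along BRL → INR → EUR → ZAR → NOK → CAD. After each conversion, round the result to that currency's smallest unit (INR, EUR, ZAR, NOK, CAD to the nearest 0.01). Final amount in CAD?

BRL 54,100,000.00 × 13.810 = INR 747,121,000.00
INR 747,121,000.00 ÷ 81.966 = EUR 9,115,011.10
EUR 9,115,011.10 ÷ 0.047097 = ZAR 193,536,979.00
ZAR 193,536,979.00 ÷ 1.6785 = NOK 115,303,532.32
NOK 115,303,532.32 × 0.11380 = CAD 13,121,541.98

CAD 13,121,541.98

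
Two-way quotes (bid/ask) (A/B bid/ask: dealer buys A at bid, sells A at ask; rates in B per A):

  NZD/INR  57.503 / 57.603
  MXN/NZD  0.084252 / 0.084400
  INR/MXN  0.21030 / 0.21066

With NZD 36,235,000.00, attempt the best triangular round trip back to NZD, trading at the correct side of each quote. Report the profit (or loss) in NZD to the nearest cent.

Best loop NZD → INR → MXN → NZD:
NZD 36,235,000.00 × 57.503 (sell NZD at bid) = INR 2,083,621,205.00
INR 2,083,621,205.00 × 0.21030 (sell INR at bid) = MXN 438,185,539.41
MXN 438,185,539.41 × 0.084252 (sell MXN at bid) = NZD 36,918,008.07

Net profit: NZD 683,008.07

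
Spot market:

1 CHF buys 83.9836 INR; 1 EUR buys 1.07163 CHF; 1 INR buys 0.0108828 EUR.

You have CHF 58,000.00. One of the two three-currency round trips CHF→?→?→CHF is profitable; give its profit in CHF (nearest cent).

Profit: CHF 1,217.22

Profitable loop is CHF → EUR → INR → CHF:
CHF 58,000.00 ÷ 1.07163 = EUR 54,123.16
EUR 54,123.16 ÷ 0.0108828 = INR 4,973,275.09
INR 4,973,275.09 ÷ 83.9836 = CHF 59,217.22
Profit = CHF 59,217.22 − CHF 58,000.00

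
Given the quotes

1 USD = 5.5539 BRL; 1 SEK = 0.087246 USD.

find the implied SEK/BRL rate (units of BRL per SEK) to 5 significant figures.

SEK/BRL = 0.48456

1 SEK × 0.087246 = 0.087246 USD
0.087246 USD × 5.5539 = 0.484556 BRL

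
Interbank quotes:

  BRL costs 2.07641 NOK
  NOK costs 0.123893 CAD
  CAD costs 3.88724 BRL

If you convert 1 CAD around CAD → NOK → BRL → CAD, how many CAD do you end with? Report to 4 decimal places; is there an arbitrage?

1.0000 (no arbitrage)

Around CAD → NOK → BRL → CAD: 1 ÷ 0.123893 ÷ 2.07641 ÷ 3.88724 = 0.999997
Product ≈ 1 (deviation 0.000%, within rounding noise).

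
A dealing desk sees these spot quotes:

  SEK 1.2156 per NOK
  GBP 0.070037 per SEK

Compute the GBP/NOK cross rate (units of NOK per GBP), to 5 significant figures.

GBP/NOK = 11.746

1 GBP ÷ 0.070037 = 14.2782 SEK
14.2782 SEK ÷ 1.2156 = 11.7458 NOK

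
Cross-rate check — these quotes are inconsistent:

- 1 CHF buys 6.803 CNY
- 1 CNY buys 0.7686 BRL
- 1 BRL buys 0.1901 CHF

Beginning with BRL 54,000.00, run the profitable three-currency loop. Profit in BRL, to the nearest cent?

Profit: BRL 326.38

Profitable loop is BRL → CNY → CHF → BRL:
BRL 54,000.00 ÷ 0.7686 = CNY 70,257.61
CNY 70,257.61 ÷ 6.803 = CHF 10,327.45
CHF 10,327.45 ÷ 0.1901 = BRL 54,326.38
Profit = BRL 54,326.38 − BRL 54,000.00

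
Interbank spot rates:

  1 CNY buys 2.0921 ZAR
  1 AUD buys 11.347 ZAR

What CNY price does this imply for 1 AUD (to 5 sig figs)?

AUD/CNY = 5.4237

1 AUD × 11.347 = 11.347 ZAR
11.347 ZAR ÷ 2.0921 = 5.42374 CNY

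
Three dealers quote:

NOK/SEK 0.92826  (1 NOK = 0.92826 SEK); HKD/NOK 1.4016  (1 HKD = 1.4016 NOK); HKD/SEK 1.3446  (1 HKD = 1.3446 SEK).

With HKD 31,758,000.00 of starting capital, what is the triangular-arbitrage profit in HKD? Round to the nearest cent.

Profit: HKD 1,063,054.17

Profitable loop is HKD → SEK → NOK → HKD:
HKD 31,758,000.00 × 1.3446 = SEK 42,701,806.80
SEK 42,701,806.80 ÷ 0.92826 = NOK 46,001,989.53
NOK 46,001,989.53 ÷ 1.4016 = HKD 32,821,054.17
Profit = HKD 32,821,054.17 − HKD 31,758,000.00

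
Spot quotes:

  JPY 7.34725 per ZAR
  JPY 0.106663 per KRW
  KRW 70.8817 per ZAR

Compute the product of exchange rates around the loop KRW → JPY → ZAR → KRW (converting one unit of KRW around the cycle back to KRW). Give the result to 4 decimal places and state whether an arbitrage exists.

1.0290 (arbitrage exists)

Around KRW → JPY → ZAR → KRW: 1 × 0.106663 ÷ 7.34725 × 70.8817 = 1.029018
Product > 1; profitable direction is KRW → JPY → ZAR → KRW.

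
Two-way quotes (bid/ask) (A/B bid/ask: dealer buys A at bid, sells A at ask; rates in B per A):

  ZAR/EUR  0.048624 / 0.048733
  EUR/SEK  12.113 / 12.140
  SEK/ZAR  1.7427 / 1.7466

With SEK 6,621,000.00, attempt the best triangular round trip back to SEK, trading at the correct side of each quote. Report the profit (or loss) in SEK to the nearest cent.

Best loop SEK → ZAR → EUR → SEK:
SEK 6,621,000.00 × 1.7427 (sell SEK at bid) = ZAR 11,538,416.70
ZAR 11,538,416.70 × 0.048624 (sell ZAR at bid) = EUR 561,043.97
EUR 561,043.97 × 12.113 (sell EUR at bid) = SEK 6,795,925.65

Net profit: SEK 174,925.65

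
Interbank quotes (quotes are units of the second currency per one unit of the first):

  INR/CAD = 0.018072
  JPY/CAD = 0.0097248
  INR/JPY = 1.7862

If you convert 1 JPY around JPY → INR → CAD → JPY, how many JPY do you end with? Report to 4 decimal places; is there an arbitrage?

1.0404 (arbitrage exists)

Around JPY → INR → CAD → JPY: 1 ÷ 1.7862 × 0.018072 ÷ 0.0097248 = 1.040388
Product > 1; profitable direction is JPY → INR → CAD → JPY.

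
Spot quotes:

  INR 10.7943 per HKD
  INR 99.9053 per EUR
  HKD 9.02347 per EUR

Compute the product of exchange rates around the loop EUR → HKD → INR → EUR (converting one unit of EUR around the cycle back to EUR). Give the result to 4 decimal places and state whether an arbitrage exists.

Around EUR → HKD → INR → EUR: 1 × 9.02347 × 10.7943 ÷ 99.9053 = 0.974944
Product < 1; profitable direction is EUR → INR → HKD → EUR.

0.9749 (arbitrage exists)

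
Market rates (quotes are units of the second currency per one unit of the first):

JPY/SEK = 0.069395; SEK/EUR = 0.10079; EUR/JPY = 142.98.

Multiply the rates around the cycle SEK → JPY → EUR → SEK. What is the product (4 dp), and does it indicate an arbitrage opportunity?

Around SEK → JPY → EUR → SEK: 1 ÷ 0.069395 ÷ 142.98 ÷ 0.10079 = 0.999952
Product ≈ 1 (deviation 0.005%, within rounding noise).

1.0000 (no arbitrage)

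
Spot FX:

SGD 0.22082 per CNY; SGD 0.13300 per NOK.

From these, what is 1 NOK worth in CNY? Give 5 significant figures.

1 NOK × 0.13300 = 0.133 SGD
0.133 SGD ÷ 0.22082 = 0.602301 CNY

NOK/CNY = 0.60230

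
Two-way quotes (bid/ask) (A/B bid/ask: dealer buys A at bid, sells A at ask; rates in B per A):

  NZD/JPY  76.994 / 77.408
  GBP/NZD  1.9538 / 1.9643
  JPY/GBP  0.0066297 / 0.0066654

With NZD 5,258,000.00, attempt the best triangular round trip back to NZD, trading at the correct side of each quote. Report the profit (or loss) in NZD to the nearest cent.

Net result: NZD -14,135.68 (no profitable arbitrage after spreads)

Best loop NZD → JPY → GBP → NZD:
NZD 5,258,000.00 × 76.994 (sell NZD at bid) = JPY 404,834,452
JPY 404,834,452 × 0.0066297 (sell JPY at bid) = GBP 2,683,930.97
GBP 2,683,930.97 × 1.9538 (sell GBP at bid) = NZD 5,243,864.32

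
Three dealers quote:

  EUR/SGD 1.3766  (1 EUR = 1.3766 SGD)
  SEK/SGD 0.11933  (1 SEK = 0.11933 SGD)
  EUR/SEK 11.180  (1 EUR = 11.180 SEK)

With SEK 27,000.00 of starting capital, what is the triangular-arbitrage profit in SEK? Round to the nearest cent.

Profitable loop is SEK → EUR → SGD → SEK:
SEK 27,000.00 ÷ 11.180 = EUR 2,415.03
EUR 2,415.03 × 1.3766 = SGD 3,324.53
SGD 3,324.53 ÷ 0.11933 = SEK 27,859.93
Profit = SEK 27,859.93 − SEK 27,000.00

Profit: SEK 859.93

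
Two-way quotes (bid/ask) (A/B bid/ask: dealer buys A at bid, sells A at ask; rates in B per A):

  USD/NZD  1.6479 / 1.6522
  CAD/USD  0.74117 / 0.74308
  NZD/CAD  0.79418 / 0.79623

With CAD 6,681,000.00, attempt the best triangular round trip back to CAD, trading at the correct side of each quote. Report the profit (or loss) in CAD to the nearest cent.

Net profit: CAD 153,468.48

Best loop CAD → NZD → USD → CAD:
CAD 6,681,000.00 ÷ 0.79623 (buy NZD at ask) = NZD 8,390,791.61
NZD 8,390,791.61 ÷ 1.6522 (buy USD at ask) = USD 5,078,556.84
USD 5,078,556.84 ÷ 0.74308 (buy CAD at ask) = CAD 6,834,468.48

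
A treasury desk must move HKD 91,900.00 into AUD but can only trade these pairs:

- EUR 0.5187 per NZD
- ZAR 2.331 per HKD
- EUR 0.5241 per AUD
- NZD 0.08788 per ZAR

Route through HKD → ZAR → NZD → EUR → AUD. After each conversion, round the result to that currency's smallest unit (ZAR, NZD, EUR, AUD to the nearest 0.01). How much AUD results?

AUD 18,631.60

HKD 91,900.00 × 2.331 = ZAR 214,218.90
ZAR 214,218.90 × 0.08788 = NZD 18,825.56
NZD 18,825.56 × 0.5187 = EUR 9,764.82
EUR 9,764.82 ÷ 0.5241 = AUD 18,631.60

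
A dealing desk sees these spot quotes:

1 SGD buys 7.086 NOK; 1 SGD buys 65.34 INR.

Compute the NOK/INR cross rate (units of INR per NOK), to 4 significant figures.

1 NOK ÷ 7.086 = 0.141123 SGD
0.141123 SGD × 65.34 = 9.221 INR

NOK/INR = 9.221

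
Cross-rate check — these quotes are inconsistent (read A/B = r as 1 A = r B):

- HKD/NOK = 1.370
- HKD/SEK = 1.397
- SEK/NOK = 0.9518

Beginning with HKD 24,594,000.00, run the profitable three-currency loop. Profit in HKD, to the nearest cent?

Profitable loop is HKD → NOK → SEK → HKD:
HKD 24,594,000.00 × 1.370 = NOK 33,693,780.00
NOK 33,693,780.00 ÷ 0.9518 = SEK 35,400,063.04
SEK 35,400,063.04 ÷ 1.397 = HKD 25,340,059.44
Profit = HKD 25,340,059.44 − HKD 24,594,000.00

Profit: HKD 746,059.44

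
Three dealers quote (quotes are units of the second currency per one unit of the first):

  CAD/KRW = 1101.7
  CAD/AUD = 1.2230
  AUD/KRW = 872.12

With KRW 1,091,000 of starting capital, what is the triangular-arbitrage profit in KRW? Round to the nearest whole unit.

Profit: KRW 35,900

Profitable loop is KRW → AUD → CAD → KRW:
KRW 1,091,000 ÷ 872.12 = AUD 1,250.97
AUD 1,250.97 ÷ 1.2230 = CAD 1,022.87
CAD 1,022.87 × 1101.7 = KRW 1,126,900
Profit = KRW 1,126,900 − KRW 1,091,000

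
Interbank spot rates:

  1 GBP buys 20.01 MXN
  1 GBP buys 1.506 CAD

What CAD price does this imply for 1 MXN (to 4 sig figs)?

1 MXN ÷ 20.01 = 0.049975 GBP
0.049975 GBP × 1.506 = 0.0752624 CAD

MXN/CAD = 0.07526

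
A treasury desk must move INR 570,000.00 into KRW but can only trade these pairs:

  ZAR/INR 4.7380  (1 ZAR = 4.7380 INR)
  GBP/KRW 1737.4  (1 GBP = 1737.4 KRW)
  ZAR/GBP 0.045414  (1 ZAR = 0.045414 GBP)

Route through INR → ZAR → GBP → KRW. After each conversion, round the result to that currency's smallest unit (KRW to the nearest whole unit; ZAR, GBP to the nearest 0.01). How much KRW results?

INR 570,000.00 ÷ 4.7380 = ZAR 120,303.93
ZAR 120,303.93 × 0.045414 = GBP 5,463.48
GBP 5,463.48 × 1737.4 = KRW 9,492,250

KRW 9,492,250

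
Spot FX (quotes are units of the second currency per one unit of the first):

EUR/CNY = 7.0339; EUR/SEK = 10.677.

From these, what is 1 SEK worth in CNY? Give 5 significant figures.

SEK/CNY = 0.65879

1 SEK ÷ 10.677 = 0.0936593 EUR
0.0936593 EUR × 7.0339 = 0.65879 CNY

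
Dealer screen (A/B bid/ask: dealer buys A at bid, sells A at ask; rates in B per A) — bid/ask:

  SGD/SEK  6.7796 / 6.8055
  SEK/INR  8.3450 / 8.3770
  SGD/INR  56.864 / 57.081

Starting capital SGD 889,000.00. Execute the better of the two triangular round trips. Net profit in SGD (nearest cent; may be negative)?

Net result: SGD -2,271.61 (no profitable arbitrage after spreads)

Best loop SGD → INR → SEK → SGD:
SGD 889,000.00 × 56.864 (sell SGD at bid) = INR 50,552,096.00
INR 50,552,096.00 ÷ 8.3770 (buy SEK at ask) = SEK 6,034,630.06
SEK 6,034,630.06 ÷ 6.8055 (buy SGD at ask) = SGD 886,728.39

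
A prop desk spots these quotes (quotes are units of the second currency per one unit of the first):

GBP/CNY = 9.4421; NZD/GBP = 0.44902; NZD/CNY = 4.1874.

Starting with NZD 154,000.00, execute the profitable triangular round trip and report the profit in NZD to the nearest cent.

Profitable loop is NZD → GBP → CNY → NZD:
NZD 154,000.00 × 0.44902 = GBP 69,149.08
GBP 69,149.08 × 9.4421 = CNY 652,912.53
CNY 652,912.53 ÷ 4.1874 = NZD 155,923.13
Profit = NZD 155,923.13 − NZD 154,000.00

Profit: NZD 1,923.13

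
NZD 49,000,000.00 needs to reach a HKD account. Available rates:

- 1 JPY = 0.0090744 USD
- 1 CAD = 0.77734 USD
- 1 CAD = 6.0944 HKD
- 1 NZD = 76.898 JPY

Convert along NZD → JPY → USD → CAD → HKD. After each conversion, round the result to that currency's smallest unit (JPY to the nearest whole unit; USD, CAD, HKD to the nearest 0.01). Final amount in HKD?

NZD 49,000,000.00 × 76.898 = JPY 3,768,002,000
JPY 3,768,002,000 × 0.0090744 = USD 34,192,357.35
USD 34,192,357.35 ÷ 0.77734 = CAD 43,986,360.34
CAD 43,986,360.34 × 6.0944 = HKD 268,070,474.46

HKD 268,070,474.46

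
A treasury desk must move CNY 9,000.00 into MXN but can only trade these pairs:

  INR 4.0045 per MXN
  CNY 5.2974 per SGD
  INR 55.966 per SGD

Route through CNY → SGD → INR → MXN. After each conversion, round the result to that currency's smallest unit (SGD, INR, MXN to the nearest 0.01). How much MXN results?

CNY 9,000.00 ÷ 5.2974 = SGD 1,698.95
SGD 1,698.95 × 55.966 = INR 95,083.44
INR 95,083.44 ÷ 4.0045 = MXN 23,744.15

MXN 23,744.15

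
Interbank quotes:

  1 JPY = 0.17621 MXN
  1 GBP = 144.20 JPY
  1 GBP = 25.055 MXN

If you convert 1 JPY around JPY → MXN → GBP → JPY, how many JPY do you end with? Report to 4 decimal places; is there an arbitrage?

1.0141 (arbitrage exists)

Around JPY → MXN → GBP → JPY: 1 × 0.17621 ÷ 25.055 × 144.20 = 1.014148
Product > 1; profitable direction is JPY → MXN → GBP → JPY.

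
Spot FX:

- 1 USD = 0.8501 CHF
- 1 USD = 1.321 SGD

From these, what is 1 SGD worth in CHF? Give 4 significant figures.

SGD/CHF = 0.6435

1 SGD ÷ 1.321 = 0.757002 USD
0.757002 USD × 0.8501 = 0.643528 CHF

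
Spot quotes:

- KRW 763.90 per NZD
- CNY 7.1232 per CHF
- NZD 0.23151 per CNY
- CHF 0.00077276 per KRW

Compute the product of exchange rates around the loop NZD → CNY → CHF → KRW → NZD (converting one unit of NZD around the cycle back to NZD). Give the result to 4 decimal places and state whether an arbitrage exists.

Around NZD → CNY → CHF → KRW → NZD: 1 ÷ 0.23151 ÷ 7.1232 ÷ 0.00077276 ÷ 763.90 = 1.027245
Product > 1; profitable direction is NZD → CNY → CHF → KRW → NZD.

1.0272 (arbitrage exists)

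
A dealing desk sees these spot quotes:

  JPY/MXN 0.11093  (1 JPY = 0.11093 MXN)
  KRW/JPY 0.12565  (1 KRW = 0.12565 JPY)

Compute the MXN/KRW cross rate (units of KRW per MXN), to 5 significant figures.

1 MXN ÷ 0.11093 = 9.01469 JPY
9.01469 JPY ÷ 0.12565 = 71.7445 KRW

MXN/KRW = 71.744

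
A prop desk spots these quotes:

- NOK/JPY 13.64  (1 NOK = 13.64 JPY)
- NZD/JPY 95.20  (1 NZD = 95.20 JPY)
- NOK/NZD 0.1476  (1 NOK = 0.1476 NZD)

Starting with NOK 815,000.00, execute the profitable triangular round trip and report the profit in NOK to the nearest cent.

Profit: NOK 24,588.62

Profitable loop is NOK → NZD → JPY → NOK:
NOK 815,000.00 × 0.1476 = NZD 120,294.00
NZD 120,294.00 × 95.20 = JPY 11,451,989
JPY 11,451,989 ÷ 13.64 = NOK 839,588.62
Profit = NOK 839,588.62 − NOK 815,000.00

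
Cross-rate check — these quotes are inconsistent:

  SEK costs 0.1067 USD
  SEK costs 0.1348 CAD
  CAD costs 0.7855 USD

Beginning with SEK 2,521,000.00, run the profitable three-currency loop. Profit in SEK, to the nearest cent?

Profit: SEK 19,394.62

Profitable loop is SEK → USD → CAD → SEK:
SEK 2,521,000.00 × 0.1067 = USD 268,990.70
USD 268,990.70 ÷ 0.7855 = CAD 342,445.19
CAD 342,445.19 ÷ 0.1348 = SEK 2,540,394.62
Profit = SEK 2,540,394.62 − SEK 2,521,000.00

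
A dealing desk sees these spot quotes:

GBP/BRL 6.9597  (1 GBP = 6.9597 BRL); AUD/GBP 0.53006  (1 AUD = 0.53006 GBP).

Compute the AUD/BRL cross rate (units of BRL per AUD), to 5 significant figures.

AUD/BRL = 3.6891

1 AUD × 0.53006 = 0.53006 GBP
0.53006 GBP × 6.9597 = 3.68906 BRL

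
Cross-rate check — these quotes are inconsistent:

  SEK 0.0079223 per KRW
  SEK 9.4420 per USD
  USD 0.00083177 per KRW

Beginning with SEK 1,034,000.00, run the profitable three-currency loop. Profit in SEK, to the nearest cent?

Profit: SEK 9,048.67

Profitable loop is SEK → USD → KRW → SEK:
SEK 1,034,000.00 ÷ 9.4420 = USD 109,510.70
USD 109,510.70 ÷ 0.00083177 = KRW 131,659,830
KRW 131,659,830 × 0.0079223 = SEK 1,043,048.67
Profit = SEK 1,043,048.67 − SEK 1,034,000.00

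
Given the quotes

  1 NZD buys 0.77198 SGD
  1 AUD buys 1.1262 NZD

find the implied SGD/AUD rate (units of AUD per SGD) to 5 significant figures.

1 SGD ÷ 0.77198 = 1.29537 NZD
1.29537 NZD ÷ 1.1262 = 1.15021 AUD

SGD/AUD = 1.1502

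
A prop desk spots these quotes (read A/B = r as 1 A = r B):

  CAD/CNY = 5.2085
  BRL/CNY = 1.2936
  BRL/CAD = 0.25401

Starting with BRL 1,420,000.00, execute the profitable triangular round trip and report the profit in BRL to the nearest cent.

Profitable loop is BRL → CAD → CNY → BRL:
BRL 1,420,000.00 × 0.25401 = CAD 360,694.20
CAD 360,694.20 × 5.2085 = CNY 1,878,675.74
CNY 1,878,675.74 ÷ 1.2936 = BRL 1,452,284.90
Profit = BRL 1,452,284.90 − BRL 1,420,000.00

Profit: BRL 32,284.90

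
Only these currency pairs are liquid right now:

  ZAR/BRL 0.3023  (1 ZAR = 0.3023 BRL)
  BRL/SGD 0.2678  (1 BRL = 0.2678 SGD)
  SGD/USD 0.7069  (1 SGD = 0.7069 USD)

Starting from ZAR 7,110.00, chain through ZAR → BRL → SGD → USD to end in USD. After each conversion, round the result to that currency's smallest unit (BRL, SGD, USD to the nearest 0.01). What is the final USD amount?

USD 406.89

ZAR 7,110.00 × 0.3023 = BRL 2,149.35
BRL 2,149.35 × 0.2678 = SGD 575.60
SGD 575.60 × 0.7069 = USD 406.89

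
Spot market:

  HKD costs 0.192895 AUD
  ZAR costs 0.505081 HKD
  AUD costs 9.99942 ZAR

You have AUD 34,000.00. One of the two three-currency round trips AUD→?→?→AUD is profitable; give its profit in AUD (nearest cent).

Profit: AUD 899.73

Profitable loop is AUD → HKD → ZAR → AUD:
AUD 34,000.00 ÷ 0.192895 = HKD 176,261.70
HKD 176,261.70 ÷ 0.505081 = ZAR 348,977.09
ZAR 348,977.09 ÷ 9.99942 = AUD 34,899.73
Profit = AUD 34,899.73 − AUD 34,000.00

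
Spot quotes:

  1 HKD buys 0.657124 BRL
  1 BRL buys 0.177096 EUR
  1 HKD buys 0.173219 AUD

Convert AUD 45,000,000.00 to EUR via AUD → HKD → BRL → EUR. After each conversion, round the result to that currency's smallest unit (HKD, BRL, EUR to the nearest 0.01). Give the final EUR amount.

AUD 45,000,000.00 ÷ 0.173219 = HKD 259,786,743.95
HKD 259,786,743.95 × 0.657124 = BRL 170,712,104.33
BRL 170,712,104.33 × 0.177096 = EUR 30,232,430.83

EUR 30,232,430.83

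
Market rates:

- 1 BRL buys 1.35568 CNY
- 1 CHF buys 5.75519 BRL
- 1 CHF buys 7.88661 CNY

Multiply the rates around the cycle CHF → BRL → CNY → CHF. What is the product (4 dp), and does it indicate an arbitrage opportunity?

0.9893 (arbitrage exists)

Around CHF → BRL → CNY → CHF: 1 × 5.75519 × 1.35568 ÷ 7.88661 = 0.989297
Product < 1; profitable direction is CHF → CNY → BRL → CHF.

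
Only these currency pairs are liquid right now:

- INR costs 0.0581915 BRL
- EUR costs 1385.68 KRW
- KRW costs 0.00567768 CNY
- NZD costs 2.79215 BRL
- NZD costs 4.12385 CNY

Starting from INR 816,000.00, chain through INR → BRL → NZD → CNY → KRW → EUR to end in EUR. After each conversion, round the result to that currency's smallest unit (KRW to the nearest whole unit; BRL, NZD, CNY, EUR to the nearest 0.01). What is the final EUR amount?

INR 816,000.00 × 0.0581915 = BRL 47,484.26
BRL 47,484.26 ÷ 2.79215 = NZD 17,006.34
NZD 17,006.34 × 4.12385 = CNY 70,131.60
CNY 70,131.60 ÷ 0.00567768 = KRW 12,352,158
KRW 12,352,158 ÷ 1385.68 = EUR 8,914.15

EUR 8,914.15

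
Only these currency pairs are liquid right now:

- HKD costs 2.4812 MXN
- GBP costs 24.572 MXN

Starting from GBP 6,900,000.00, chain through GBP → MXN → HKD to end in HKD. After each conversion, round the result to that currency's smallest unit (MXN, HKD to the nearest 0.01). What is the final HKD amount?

HKD 68,332,581.01

GBP 6,900,000.00 × 24.572 = MXN 169,546,800.00
MXN 169,546,800.00 ÷ 2.4812 = HKD 68,332,581.01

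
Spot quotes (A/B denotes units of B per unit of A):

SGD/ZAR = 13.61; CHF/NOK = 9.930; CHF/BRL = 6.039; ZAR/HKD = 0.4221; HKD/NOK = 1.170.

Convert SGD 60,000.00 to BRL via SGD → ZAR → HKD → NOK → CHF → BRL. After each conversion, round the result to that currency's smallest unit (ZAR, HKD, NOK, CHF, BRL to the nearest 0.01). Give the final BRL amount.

SGD 60,000.00 × 13.61 = ZAR 816,600.00
ZAR 816,600.00 × 0.4221 = HKD 344,686.86
HKD 344,686.86 × 1.170 = NOK 403,283.63
NOK 403,283.63 ÷ 9.930 = CHF 40,612.65
CHF 40,612.65 × 6.039 = BRL 245,259.79

BRL 245,259.79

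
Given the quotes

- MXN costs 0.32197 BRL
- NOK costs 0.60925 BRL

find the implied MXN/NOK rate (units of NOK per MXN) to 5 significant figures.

1 MXN × 0.32197 = 0.32197 BRL
0.32197 BRL ÷ 0.60925 = 0.528469 NOK

MXN/NOK = 0.52847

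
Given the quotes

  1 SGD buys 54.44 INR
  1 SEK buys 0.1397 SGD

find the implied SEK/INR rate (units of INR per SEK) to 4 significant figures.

SEK/INR = 7.605

1 SEK × 0.1397 = 0.1397 SGD
0.1397 SGD × 54.44 = 7.60527 INR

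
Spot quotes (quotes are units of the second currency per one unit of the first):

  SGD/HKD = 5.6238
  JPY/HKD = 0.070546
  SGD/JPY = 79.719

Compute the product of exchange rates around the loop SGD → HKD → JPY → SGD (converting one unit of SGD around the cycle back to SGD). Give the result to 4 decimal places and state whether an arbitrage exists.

Around SGD → HKD → JPY → SGD: 1 × 5.6238 ÷ 0.070546 ÷ 79.719 = 0.999990
Product ≈ 1 (deviation 0.001%, within rounding noise).

1.0000 (no arbitrage)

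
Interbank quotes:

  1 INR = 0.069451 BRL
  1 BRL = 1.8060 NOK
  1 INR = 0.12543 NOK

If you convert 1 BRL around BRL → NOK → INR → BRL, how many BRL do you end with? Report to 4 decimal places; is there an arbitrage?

1.0000 (no arbitrage)

Around BRL → NOK → INR → BRL: 1 × 1.8060 ÷ 0.12543 × 0.069451 = 0.999988
Product ≈ 1 (deviation 0.001%, within rounding noise).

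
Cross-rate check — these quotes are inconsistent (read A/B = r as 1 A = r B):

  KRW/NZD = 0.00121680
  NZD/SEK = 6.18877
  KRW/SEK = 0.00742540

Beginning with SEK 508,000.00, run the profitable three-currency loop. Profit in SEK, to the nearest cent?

Profit: SEK 7,189.97

Profitable loop is SEK → KRW → NZD → SEK:
SEK 508,000.00 ÷ 0.00742540 = KRW 68,413,823
KRW 68,413,823 × 0.00121680 = NZD 83,245.94
NZD 83,245.94 × 6.18877 = SEK 515,189.97
Profit = SEK 515,189.97 − SEK 508,000.00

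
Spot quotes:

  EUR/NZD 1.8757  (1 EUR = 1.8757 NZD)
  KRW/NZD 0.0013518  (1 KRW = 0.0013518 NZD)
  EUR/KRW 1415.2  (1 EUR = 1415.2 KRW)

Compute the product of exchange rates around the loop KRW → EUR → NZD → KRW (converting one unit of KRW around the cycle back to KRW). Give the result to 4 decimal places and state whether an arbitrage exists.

0.9805 (arbitrage exists)

Around KRW → EUR → NZD → KRW: 1 ÷ 1415.2 × 1.8757 ÷ 0.0013518 = 0.980467
Product < 1; profitable direction is KRW → NZD → EUR → KRW.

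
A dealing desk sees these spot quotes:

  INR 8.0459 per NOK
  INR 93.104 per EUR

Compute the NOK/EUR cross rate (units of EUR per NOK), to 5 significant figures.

1 NOK × 8.0459 = 8.0459 INR
8.0459 INR ÷ 93.104 = 0.0864184 EUR

NOK/EUR = 0.086418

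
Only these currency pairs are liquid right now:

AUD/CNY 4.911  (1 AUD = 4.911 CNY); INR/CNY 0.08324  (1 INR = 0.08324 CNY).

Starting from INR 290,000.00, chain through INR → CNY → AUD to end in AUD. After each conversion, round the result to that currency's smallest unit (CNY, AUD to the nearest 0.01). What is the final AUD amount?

INR 290,000.00 × 0.08324 = CNY 24,139.60
CNY 24,139.60 ÷ 4.911 = AUD 4,915.41

AUD 4,915.41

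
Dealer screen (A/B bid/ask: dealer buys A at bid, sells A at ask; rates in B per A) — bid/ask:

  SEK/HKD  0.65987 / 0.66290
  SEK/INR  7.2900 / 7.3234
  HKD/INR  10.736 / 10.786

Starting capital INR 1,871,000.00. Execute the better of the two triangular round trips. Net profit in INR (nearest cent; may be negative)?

Net profit: INR 36,624.45

Best loop INR → HKD → SEK → INR:
INR 1,871,000.00 ÷ 10.786 (buy HKD at ask) = HKD 173,465.60
HKD 173,465.60 ÷ 0.66290 (buy SEK at ask) = SEK 261,676.88
SEK 261,676.88 × 7.2900 (sell SEK at bid) = INR 1,907,624.45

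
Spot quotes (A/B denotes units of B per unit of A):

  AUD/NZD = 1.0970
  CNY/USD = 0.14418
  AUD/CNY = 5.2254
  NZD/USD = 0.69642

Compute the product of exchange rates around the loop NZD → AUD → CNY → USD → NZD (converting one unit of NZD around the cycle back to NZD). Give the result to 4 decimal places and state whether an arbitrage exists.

Around NZD → AUD → CNY → USD → NZD: 1 ÷ 1.0970 × 5.2254 × 0.14418 ÷ 0.69642 = 0.986158
Product < 1; profitable direction is NZD → USD → CNY → AUD → NZD.

0.9862 (arbitrage exists)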